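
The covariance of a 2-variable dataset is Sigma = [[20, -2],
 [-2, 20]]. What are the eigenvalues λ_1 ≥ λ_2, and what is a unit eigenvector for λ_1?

Step 1 — characteristic polynomial of 2×2 Sigma:
  det(Sigma - λI) = λ² - trace · λ + det = 0.
  trace = 20 + 20 = 40, det = 20·20 - (-2)² = 396.
Step 2 — discriminant:
  Δ = trace² - 4·det = 1600 - 1584 = 16.
Step 3 — eigenvalues:
  λ = (trace ± √Δ)/2 = (40 ± 4)/2,
  λ_1 = 22,  λ_2 = 18.

Step 4 — unit eigenvector for λ_1: solve (Sigma - λ_1 I)v = 0. First row:
  (20 - 22)·v_x + (-2)·v_y = 0, i.e. (-2)·v_x + (-2)·v_y = 0,
  so v ∝ (b, λ_1 - a) = (-2, 2); multiply by -1 so the first entry is positive: u = (2, -2).
  ||u|| = √((2)² + (-2)²) = √(8) ≈ 2.8284,
  v_1 = u/||u|| ≈ (0.7071, -0.7071) (||v_1|| = 1).

λ_1 = 22,  λ_2 = 18;  v_1 ≈ (0.7071, -0.7071)


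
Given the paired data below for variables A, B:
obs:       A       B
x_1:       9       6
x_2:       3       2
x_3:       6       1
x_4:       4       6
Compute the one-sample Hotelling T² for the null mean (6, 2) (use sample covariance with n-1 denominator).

Step 1 — sample mean vector:
  mean(A) = (9 + 3 + 6 + 4) / 4 = 22/4 = 5.5
  mean(B) = (6 + 2 + 1 + 6) / 4 = 15/4 = 3.75
  x̄ = (5.5, 3.75),  deviation x̄ - mu_0 = (5.5, 3.75) - (6, 2) = (-0.5, 1.75).

Step 2 — sample covariance matrix, S[i,j] = (1/(n-1)) · Σ_k (x_{k,i} - mean_i) · (x_{k,j} - mean_j), divisor n-1 = 3:
  S[A,A] = ((3.5)·(3.5) + (-2.5)·(-2.5) + (0.5)·(0.5) + (-1.5)·(-1.5)) / 3 = 21/3 = 7
  S[A,B] = ((3.5)·(2.25) + (-2.5)·(-1.75) + (0.5)·(-2.75) + (-1.5)·(2.25)) / 3 = 7.5/3 = 2.5
  S[B,B] = ((2.25)·(2.25) + (-1.75)·(-1.75) + (-2.75)·(-2.75) + (2.25)·(2.25)) / 3 = 20.75/3 = 6.9167
  S = [[7, 2.5],
 [2.5, 6.9167]].

Step 3 — invert S. det(S) = 7·6.9167 - (2.5)² = 42.1667.
  S^{-1} = (1/det) · [[d, -b], [-b, a]] = [[0.164, -0.0593],
 [-0.0593, 0.166]].

Step 4 — quadratic form (x̄ - mu_0)^T · S^{-1} · (x̄ - mu_0):
  S^{-1} · (x̄ - mu_0) = (-0.1858, 0.3202),
  (x̄ - mu_0)^T · [...] = (-0.5)·(-0.1858) + (1.75)·(0.3202) = 0.6532.

Step 5 — scale by n: T² = 4 · 0.6532 = 2.6126.

T² ≈ 2.6126


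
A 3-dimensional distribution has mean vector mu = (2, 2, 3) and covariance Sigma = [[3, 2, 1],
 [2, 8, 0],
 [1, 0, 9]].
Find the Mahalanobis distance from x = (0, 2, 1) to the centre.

Step 1 — centre the observation: (x - mu) = (-2, 0, -2).

Step 2 — invert Sigma (cofactor / det for 3×3, or solve directly):
  Sigma^{-1} = [[0.4186, -0.1047, -0.0465],
 [-0.1047, 0.1512, 0.0116],
 [-0.0465, 0.0116, 0.1163]].

Step 3 — form the quadratic (x - mu)^T · Sigma^{-1} · (x - mu):
  Sigma^{-1} · (x - mu) = (-0.7442, 0.186, -0.1395).
  (x - mu)^T · [Sigma^{-1} · (x - mu)] = (-2)·(-0.7442) + (0)·(0.186) + (-2)·(-0.1395) = 1.7674.

Step 4 — take square root: d = √(1.7674) ≈ 1.3295.

d(x, mu) = √(1.7674) ≈ 1.3295


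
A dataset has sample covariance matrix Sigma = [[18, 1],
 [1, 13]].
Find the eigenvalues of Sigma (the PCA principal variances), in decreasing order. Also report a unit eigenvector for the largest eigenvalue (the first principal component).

Step 1 — characteristic polynomial of 2×2 Sigma:
  det(Sigma - λI) = λ² - trace · λ + det = 0.
  trace = 18 + 13 = 31, det = 18·13 - (1)² = 233.
Step 2 — discriminant:
  Δ = trace² - 4·det = 961 - 932 = 29.
Step 3 — eigenvalues:
  λ = (trace ± √Δ)/2 = (31 ± 5.3852)/2,
  λ_1 = 18.1926,  λ_2 = 12.8074.

Step 4 — unit eigenvector for λ_1: solve (Sigma - λ_1 I)v = 0. First row:
  (18 - 18.1926)·v_x + (1)·v_y = 0, i.e. (-0.1926)·v_x + (1)·v_y = 0,
  so v ∝ (b, λ_1 - a) = (1, 0.1926) = u.
  ||u|| = √((1)² + (0.1926)²) = √(1.0371) ≈ 1.0184,
  v_1 = u/||u|| ≈ (0.982, 0.1891) (||v_1|| = 1).

λ_1 = 18.1926,  λ_2 = 12.8074;  v_1 ≈ (0.982, 0.1891)


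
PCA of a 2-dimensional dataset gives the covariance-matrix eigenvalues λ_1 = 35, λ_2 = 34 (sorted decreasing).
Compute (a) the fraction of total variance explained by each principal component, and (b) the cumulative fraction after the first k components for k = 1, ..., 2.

Step 1 — total variance = trace(Sigma) = Σ λ_i = 35 + 34 = 69.

Step 2 — fraction explained by component i = λ_i / Σ λ:
  PC1: 35/69 = 0.5072
  PC2: 34/69 = 0.4928

Step 3 — cumulative fraction after k components = (λ_1 + ... + λ_k) / Σ λ:
  k = 1: 35/69 = 0.5072
  k = 2: (35 + 34)/69 = 69/69 = 1

Summary (fraction, with percent):

explained: PC1 0.5072 (50.72%), PC2 0.4928 (49.28%);  cumulative: 0.5072, 1


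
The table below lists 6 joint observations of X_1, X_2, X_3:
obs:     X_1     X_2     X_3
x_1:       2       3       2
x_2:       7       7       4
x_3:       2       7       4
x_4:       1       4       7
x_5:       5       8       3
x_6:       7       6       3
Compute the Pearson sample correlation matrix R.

Step 1 — column means:
  mean(X_1) = (2 + 7 + 2 + 1 + 5 + 7) / 6 = 24/6 = 4
  mean(X_2) = (3 + 7 + 7 + 4 + 8 + 6) / 6 = 35/6 = 5.8333
  mean(X_3) = (2 + 4 + 4 + 7 + 3 + 3) / 6 = 23/6 = 3.8333

Step 2 — sample variances and covariances s[i,j] = (1/(n-1)) · Σ_k (x_{k,i} - mean_i) · (x_{k,j} - mean_j), with n-1 = 5:
  s[X_1,X_1] = ((-2)·(-2) + (3)·(3) + (-2)·(-2) + (-3)·(-3) + (1)·(1) + (3)·(3)) / 5 = 36/5 = 7.2
  s[X_1,X_2] = ((-2)·(-2.8333) + (3)·(1.1667) + (-2)·(1.1667) + (-3)·(-1.8333) + (1)·(2.1667) + (3)·(0.1667)) / 5 = 15/5 = 3
  s[X_1,X_3] = ((-2)·(-1.8333) + (3)·(0.1667) + (-2)·(0.1667) + (-3)·(3.1667) + (1)·(-0.8333) + (3)·(-0.8333)) / 5 = -9/5 = -1.8
  s[X_2,X_2] = ((-2.8333)·(-2.8333) + (1.1667)·(1.1667) + (1.1667)·(1.1667) + (-1.8333)·(-1.8333) + (2.1667)·(2.1667) + (0.1667)·(0.1667)) / 5 = 18.8333/5 = 3.7667
  s[X_2,X_3] = ((-2.8333)·(-1.8333) + (1.1667)·(0.1667) + (1.1667)·(0.1667) + (-1.8333)·(3.1667) + (2.1667)·(-0.8333) + (0.1667)·(-0.8333)) / 5 = -2.1667/5 = -0.4333
  s[X_3,X_3] = ((-1.8333)·(-1.8333) + (0.1667)·(0.1667) + (0.1667)·(0.1667) + (3.1667)·(3.1667) + (-0.8333)·(-0.8333) + (-0.8333)·(-0.8333)) / 5 = 14.8333/5 = 2.9667
  Sample standard deviations s_i = √(s[i,i]):
  s(X_1) = √(7.2) = 2.6833
  s(X_2) = √(3.7667) = 1.9408
  s(X_3) = √(2.9667) = 1.7224

Step 3 — r_{ij} = s_{ij} / (s_i · s_j):
  r[X_1,X_1] = 1 (diagonal).
  r[X_1,X_2] = 3 / (2.6833 · 1.9408) = 3 / 5.2077 = 0.5761
  r[X_1,X_3] = -1.8 / (2.6833 · 1.7224) = -1.8 / 4.6217 = -0.3895
  r[X_2,X_2] = 1 (diagonal).
  r[X_2,X_3] = -0.4333 / (1.9408 · 1.7224) = -0.4333 / 3.3428 = -0.1296
  r[X_3,X_3] = 1 (diagonal).

R is symmetric with unit diagonal. Assembling:

R = [[1, 0.5761, -0.3895],
 [0.5761, 1, -0.1296],
 [-0.3895, -0.1296, 1]]


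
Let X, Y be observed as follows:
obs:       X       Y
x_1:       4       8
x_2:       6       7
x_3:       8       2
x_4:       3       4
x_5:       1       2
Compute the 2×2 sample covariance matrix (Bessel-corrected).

Step 1 — column means:
  mean(X) = (4 + 6 + 8 + 3 + 1) / 5 = 22/5 = 4.4
  mean(Y) = (8 + 7 + 2 + 4 + 2) / 5 = 23/5 = 4.6

Step 2 — sample covariance S[i,j] = (1/(n-1)) · Σ_k (x_{k,i} - mean_i) · (x_{k,j} - mean_j), with n-1 = 4.
  S[X,X] = ((-0.4)·(-0.4) + (1.6)·(1.6) + (3.6)·(3.6) + (-1.4)·(-1.4) + (-3.4)·(-3.4)) / 4 = 29.2/4 = 7.3
  S[X,Y] = ((-0.4)·(3.4) + (1.6)·(2.4) + (3.6)·(-2.6) + (-1.4)·(-0.6) + (-3.4)·(-2.6)) / 4 = 2.8/4 = 0.7
  S[Y,Y] = ((3.4)·(3.4) + (2.4)·(2.4) + (-2.6)·(-2.6) + (-0.6)·(-0.6) + (-2.6)·(-2.6)) / 4 = 31.2/4 = 7.8

S is symmetric (S[j,i] = S[i,j]). Assembling:

S = [[7.3, 0.7],
 [0.7, 7.8]]


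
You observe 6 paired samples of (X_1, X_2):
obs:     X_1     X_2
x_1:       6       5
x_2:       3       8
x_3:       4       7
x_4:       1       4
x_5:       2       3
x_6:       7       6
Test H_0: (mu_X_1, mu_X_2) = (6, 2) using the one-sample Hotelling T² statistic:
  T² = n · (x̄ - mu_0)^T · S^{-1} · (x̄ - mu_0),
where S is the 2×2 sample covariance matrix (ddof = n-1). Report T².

Step 1 — sample mean vector:
  mean(X_1) = (6 + 3 + 4 + 1 + 2 + 7) / 6 = 23/6 = 3.8333
  mean(X_2) = (5 + 8 + 7 + 4 + 3 + 6) / 6 = 33/6 = 5.5
  x̄ = (3.8333, 5.5),  deviation x̄ - mu_0 = (3.8333, 5.5) - (6, 2) = (-2.1667, 3.5).

Step 2 — sample covariance matrix, S[i,j] = (1/(n-1)) · Σ_k (x_{k,i} - mean_i) · (x_{k,j} - mean_j), divisor n-1 = 5:
  S[X_1,X_1] = ((2.1667)·(2.1667) + (-0.8333)·(-0.8333) + (0.1667)·(0.1667) + (-2.8333)·(-2.8333) + (-1.8333)·(-1.8333) + (3.1667)·(3.1667)) / 5 = 26.8333/5 = 5.3667
  S[X_1,X_2] = ((2.1667)·(-0.5) + (-0.8333)·(2.5) + (0.1667)·(1.5) + (-2.8333)·(-1.5) + (-1.8333)·(-2.5) + (3.1667)·(0.5)) / 5 = 7.5/5 = 1.5
  S[X_2,X_2] = ((-0.5)·(-0.5) + (2.5)·(2.5) + (1.5)·(1.5) + (-1.5)·(-1.5) + (-2.5)·(-2.5) + (0.5)·(0.5)) / 5 = 17.5/5 = 3.5
  S = [[5.3667, 1.5],
 [1.5, 3.5]].

Step 3 — invert S. det(S) = 5.3667·3.5 - (1.5)² = 16.5333.
  S^{-1} = (1/det) · [[d, -b], [-b, a]] = [[0.2117, -0.0907],
 [-0.0907, 0.3246]].

Step 4 — quadratic form (x̄ - mu_0)^T · S^{-1} · (x̄ - mu_0):
  S^{-1} · (x̄ - mu_0) = (-0.7762, 1.3327),
  (x̄ - mu_0)^T · [...] = (-2.1667)·(-0.7762) + (3.5)·(1.3327) = 6.3461.

Step 5 — scale by n: T² = 6 · 6.3461 = 38.0766.

T² ≈ 38.0766


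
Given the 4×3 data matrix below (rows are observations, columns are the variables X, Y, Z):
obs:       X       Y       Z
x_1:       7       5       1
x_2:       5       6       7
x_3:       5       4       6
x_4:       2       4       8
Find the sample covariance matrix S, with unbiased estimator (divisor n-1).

Step 1 — column means:
  mean(X) = (7 + 5 + 5 + 2) / 4 = 19/4 = 4.75
  mean(Y) = (5 + 6 + 4 + 4) / 4 = 19/4 = 4.75
  mean(Z) = (1 + 7 + 6 + 8) / 4 = 22/4 = 5.5

Step 2 — sample covariance S[i,j] = (1/(n-1)) · Σ_k (x_{k,i} - mean_i) · (x_{k,j} - mean_j), with n-1 = 3.
  S[X,X] = ((2.25)·(2.25) + (0.25)·(0.25) + (0.25)·(0.25) + (-2.75)·(-2.75)) / 3 = 12.75/3 = 4.25
  S[X,Y] = ((2.25)·(0.25) + (0.25)·(1.25) + (0.25)·(-0.75) + (-2.75)·(-0.75)) / 3 = 2.75/3 = 0.9167
  S[X,Z] = ((2.25)·(-4.5) + (0.25)·(1.5) + (0.25)·(0.5) + (-2.75)·(2.5)) / 3 = -16.5/3 = -5.5
  S[Y,Y] = ((0.25)·(0.25) + (1.25)·(1.25) + (-0.75)·(-0.75) + (-0.75)·(-0.75)) / 3 = 2.75/3 = 0.9167
  S[Y,Z] = ((0.25)·(-4.5) + (1.25)·(1.5) + (-0.75)·(0.5) + (-0.75)·(2.5)) / 3 = -1.5/3 = -0.5
  S[Z,Z] = ((-4.5)·(-4.5) + (1.5)·(1.5) + (0.5)·(0.5) + (2.5)·(2.5)) / 3 = 29/3 = 9.6667

S is symmetric (S[j,i] = S[i,j]). Assembling:

S = [[4.25, 0.9167, -5.5],
 [0.9167, 0.9167, -0.5],
 [-5.5, -0.5, 9.6667]]


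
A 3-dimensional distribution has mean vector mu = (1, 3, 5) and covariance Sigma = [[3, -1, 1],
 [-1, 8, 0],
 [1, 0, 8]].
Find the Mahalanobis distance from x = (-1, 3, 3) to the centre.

Step 1 — centre the observation: (x - mu) = (-2, 0, -2).

Step 2 — invert Sigma (cofactor / det for 3×3, or solve directly):
  Sigma^{-1} = [[0.3636, 0.0455, -0.0455],
 [0.0455, 0.1307, -0.0057],
 [-0.0455, -0.0057, 0.1307]].

Step 3 — form the quadratic (x - mu)^T · Sigma^{-1} · (x - mu):
  Sigma^{-1} · (x - mu) = (-0.6364, -0.0795, -0.1705).
  (x - mu)^T · [Sigma^{-1} · (x - mu)] = (-2)·(-0.6364) + (0)·(-0.0795) + (-2)·(-0.1705) = 1.6136.

Step 4 — take square root: d = √(1.6136) ≈ 1.2703.

d(x, mu) = √(1.6136) ≈ 1.2703


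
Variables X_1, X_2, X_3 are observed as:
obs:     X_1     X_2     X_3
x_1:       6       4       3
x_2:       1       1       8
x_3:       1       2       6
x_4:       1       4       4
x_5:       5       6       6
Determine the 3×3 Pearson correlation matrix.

Step 1 — column means:
  mean(X_1) = (6 + 1 + 1 + 1 + 5) / 5 = 14/5 = 2.8
  mean(X_2) = (4 + 1 + 2 + 4 + 6) / 5 = 17/5 = 3.4
  mean(X_3) = (3 + 8 + 6 + 4 + 6) / 5 = 27/5 = 5.4

Step 2 — sample variances and covariances s[i,j] = (1/(n-1)) · Σ_k (x_{k,i} - mean_i) · (x_{k,j} - mean_j), with n-1 = 4:
  s[X_1,X_1] = ((3.2)·(3.2) + (-1.8)·(-1.8) + (-1.8)·(-1.8) + (-1.8)·(-1.8) + (2.2)·(2.2)) / 4 = 24.8/4 = 6.2
  s[X_1,X_2] = ((3.2)·(0.6) + (-1.8)·(-2.4) + (-1.8)·(-1.4) + (-1.8)·(0.6) + (2.2)·(2.6)) / 4 = 13.4/4 = 3.35
  s[X_1,X_3] = ((3.2)·(-2.4) + (-1.8)·(2.6) + (-1.8)·(0.6) + (-1.8)·(-1.4) + (2.2)·(0.6)) / 4 = -9.6/4 = -2.4
  s[X_2,X_2] = ((0.6)·(0.6) + (-2.4)·(-2.4) + (-1.4)·(-1.4) + (0.6)·(0.6) + (2.6)·(2.6)) / 4 = 15.2/4 = 3.8
  s[X_2,X_3] = ((0.6)·(-2.4) + (-2.4)·(2.6) + (-1.4)·(0.6) + (0.6)·(-1.4) + (2.6)·(0.6)) / 4 = -7.8/4 = -1.95
  s[X_3,X_3] = ((-2.4)·(-2.4) + (2.6)·(2.6) + (0.6)·(0.6) + (-1.4)·(-1.4) + (0.6)·(0.6)) / 4 = 15.2/4 = 3.8
  Sample standard deviations s_i = √(s[i,i]):
  s(X_1) = √(6.2) = 2.49
  s(X_2) = √(3.8) = 1.9494
  s(X_3) = √(3.8) = 1.9494

Step 3 — r_{ij} = s_{ij} / (s_i · s_j):
  r[X_1,X_1] = 1 (diagonal).
  r[X_1,X_2] = 3.35 / (2.49 · 1.9494) = 3.35 / 4.8539 = 0.6902
  r[X_1,X_3] = -2.4 / (2.49 · 1.9494) = -2.4 / 4.8539 = -0.4945
  r[X_2,X_2] = 1 (diagonal).
  r[X_2,X_3] = -1.95 / (1.9494 · 1.9494) = -1.95 / 3.8 = -0.5132
  r[X_3,X_3] = 1 (diagonal).

R is symmetric with unit diagonal. Assembling:

R = [[1, 0.6902, -0.4945],
 [0.6902, 1, -0.5132],
 [-0.4945, -0.5132, 1]]


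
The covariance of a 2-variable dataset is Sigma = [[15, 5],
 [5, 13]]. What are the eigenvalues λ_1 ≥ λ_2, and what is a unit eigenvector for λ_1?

Step 1 — characteristic polynomial of 2×2 Sigma:
  det(Sigma - λI) = λ² - trace · λ + det = 0.
  trace = 15 + 13 = 28, det = 15·13 - (5)² = 170.
Step 2 — discriminant:
  Δ = trace² - 4·det = 784 - 680 = 104.
Step 3 — eigenvalues:
  λ = (trace ± √Δ)/2 = (28 ± 10.198)/2,
  λ_1 = 19.099,  λ_2 = 8.901.

Step 4 — unit eigenvector for λ_1: solve (Sigma - λ_1 I)v = 0. First row:
  (15 - 19.099)·v_x + (5)·v_y = 0, i.e. (-4.099)·v_x + (5)·v_y = 0,
  so v ∝ (b, λ_1 - a) = (5, 4.099) = u.
  ||u|| = √((5)² + (4.099)²) = √(41.802) ≈ 6.4654,
  v_1 = u/||u|| ≈ (0.7733, 0.634) (||v_1|| = 1).

λ_1 = 19.099,  λ_2 = 8.901;  v_1 ≈ (0.7733, 0.634)


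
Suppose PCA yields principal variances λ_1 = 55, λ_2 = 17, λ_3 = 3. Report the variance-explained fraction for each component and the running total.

Step 1 — total variance = trace(Sigma) = Σ λ_i = 55 + 17 + 3 = 75.

Step 2 — fraction explained by component i = λ_i / Σ λ:
  PC1: 55/75 = 0.7333
  PC2: 17/75 = 0.2267
  PC3: 3/75 = 0.04

Step 3 — cumulative fraction after k components = (λ_1 + ... + λ_k) / Σ λ:
  k = 1: 55/75 = 0.7333
  k = 2: (55 + 17)/75 = 72/75 = 0.96
  k = 3: (55 + 17 + 3)/75 = 75/75 = 1

Summary (fraction, with percent):

explained: PC1 0.7333 (73.33%), PC2 0.2267 (22.67%), PC3 0.04 (4%);  cumulative: 0.7333, 0.96, 1


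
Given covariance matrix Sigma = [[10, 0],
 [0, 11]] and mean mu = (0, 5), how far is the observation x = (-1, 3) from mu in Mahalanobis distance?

Step 1 — centre the observation: (x - mu) = (-1, -2).

Step 2 — invert Sigma. det(Sigma) = 10·11 - (0)² = 110.
  Sigma^{-1} = (1/det) · [[d, -b], [-b, a]] = [[0.1, 0],
 [0, 0.0909]].

Step 3 — form the quadratic (x - mu)^T · Sigma^{-1} · (x - mu):
  Sigma^{-1} · (x - mu) = (-0.1, -0.1818).
  (x - mu)^T · [Sigma^{-1} · (x - mu)] = (-1)·(-0.1) + (-2)·(-0.1818) = 0.4636.

Step 4 — take square root: d = √(0.4636) ≈ 0.6809.

d(x, mu) = √(0.4636) ≈ 0.6809


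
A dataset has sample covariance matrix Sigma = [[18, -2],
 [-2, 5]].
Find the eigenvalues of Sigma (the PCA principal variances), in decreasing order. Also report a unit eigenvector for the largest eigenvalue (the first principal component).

Step 1 — characteristic polynomial of 2×2 Sigma:
  det(Sigma - λI) = λ² - trace · λ + det = 0.
  trace = 18 + 5 = 23, det = 18·5 - (-2)² = 86.
Step 2 — discriminant:
  Δ = trace² - 4·det = 529 - 344 = 185.
Step 3 — eigenvalues:
  λ = (trace ± √Δ)/2 = (23 ± 13.6015)/2,
  λ_1 = 18.3007,  λ_2 = 4.6993.

Step 4 — unit eigenvector for λ_1: solve (Sigma - λ_1 I)v = 0. First row:
  (18 - 18.3007)·v_x + (-2)·v_y = 0, i.e. (-0.3007)·v_x + (-2)·v_y = 0,
  so v ∝ (b, λ_1 - a) = (-2, 0.3007); multiply by -1 so the first entry is positive: u = (2, -0.3007).
  ||u|| = √((2)² + (-0.3007)²) = √(4.0904) ≈ 2.0225,
  v_1 = u/||u|| ≈ (0.9889, -0.1487) (||v_1|| = 1).

λ_1 = 18.3007,  λ_2 = 4.6993;  v_1 ≈ (0.9889, -0.1487)


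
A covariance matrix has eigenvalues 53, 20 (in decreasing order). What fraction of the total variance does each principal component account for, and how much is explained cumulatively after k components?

Step 1 — total variance = trace(Sigma) = Σ λ_i = 53 + 20 = 73.

Step 2 — fraction explained by component i = λ_i / Σ λ:
  PC1: 53/73 = 0.726
  PC2: 20/73 = 0.274

Step 3 — cumulative fraction after k components = (λ_1 + ... + λ_k) / Σ λ:
  k = 1: 53/73 = 0.726
  k = 2: (53 + 20)/73 = 73/73 = 1

Summary (fraction, with percent):

explained: PC1 0.726 (72.6%), PC2 0.274 (27.4%);  cumulative: 0.726, 1


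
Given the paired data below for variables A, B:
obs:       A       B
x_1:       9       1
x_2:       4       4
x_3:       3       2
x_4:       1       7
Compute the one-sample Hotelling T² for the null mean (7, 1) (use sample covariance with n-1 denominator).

Step 1 — sample mean vector:
  mean(A) = (9 + 4 + 3 + 1) / 4 = 17/4 = 4.25
  mean(B) = (1 + 4 + 2 + 7) / 4 = 14/4 = 3.5
  x̄ = (4.25, 3.5),  deviation x̄ - mu_0 = (4.25, 3.5) - (7, 1) = (-2.75, 2.5).

Step 2 — sample covariance matrix, S[i,j] = (1/(n-1)) · Σ_k (x_{k,i} - mean_i) · (x_{k,j} - mean_j), divisor n-1 = 3:
  S[A,A] = ((4.75)·(4.75) + (-0.25)·(-0.25) + (-1.25)·(-1.25) + (-3.25)·(-3.25)) / 3 = 34.75/3 = 11.5833
  S[A,B] = ((4.75)·(-2.5) + (-0.25)·(0.5) + (-1.25)·(-1.5) + (-3.25)·(3.5)) / 3 = -21.5/3 = -7.1667
  S[B,B] = ((-2.5)·(-2.5) + (0.5)·(0.5) + (-1.5)·(-1.5) + (3.5)·(3.5)) / 3 = 21/3 = 7
  S = [[11.5833, -7.1667],
 [-7.1667, 7]].

Step 3 — invert S. det(S) = 11.5833·7 - (-7.1667)² = 29.7222.
  S^{-1} = (1/det) · [[d, -b], [-b, a]] = [[0.2355, 0.2411],
 [0.2411, 0.3897]].

Step 4 — quadratic form (x̄ - mu_0)^T · S^{-1} · (x̄ - mu_0):
  S^{-1} · (x̄ - mu_0) = (-0.0449, 0.3112),
  (x̄ - mu_0)^T · [...] = (-2.75)·(-0.0449) + (2.5)·(0.3112) = 0.9014.

Step 5 — scale by n: T² = 4 · 0.9014 = 3.6056.

T² ≈ 3.6056


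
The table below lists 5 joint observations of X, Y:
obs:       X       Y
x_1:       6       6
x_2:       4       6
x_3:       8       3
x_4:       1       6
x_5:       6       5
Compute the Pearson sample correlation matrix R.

Step 1 — column means:
  mean(X) = (6 + 4 + 8 + 1 + 6) / 5 = 25/5 = 5
  mean(Y) = (6 + 6 + 3 + 6 + 5) / 5 = 26/5 = 5.2

Step 2 — sample variances and covariances s[i,j] = (1/(n-1)) · Σ_k (x_{k,i} - mean_i) · (x_{k,j} - mean_j), with n-1 = 4:
  s[X,X] = ((1)·(1) + (-1)·(-1) + (3)·(3) + (-4)·(-4) + (1)·(1)) / 4 = 28/4 = 7
  s[X,Y] = ((1)·(0.8) + (-1)·(0.8) + (3)·(-2.2) + (-4)·(0.8) + (1)·(-0.2)) / 4 = -10/4 = -2.5
  s[Y,Y] = ((0.8)·(0.8) + (0.8)·(0.8) + (-2.2)·(-2.2) + (0.8)·(0.8) + (-0.2)·(-0.2)) / 4 = 6.8/4 = 1.7
  Sample standard deviations s_i = √(s[i,i]):
  s(X) = √(7) = 2.6458
  s(Y) = √(1.7) = 1.3038

Step 3 — r_{ij} = s_{ij} / (s_i · s_j):
  r[X,X] = 1 (diagonal).
  r[X,Y] = -2.5 / (2.6458 · 1.3038) = -2.5 / 3.4496 = -0.7247
  r[Y,Y] = 1 (diagonal).

R is symmetric with unit diagonal. Assembling:

R = [[1, -0.7247],
 [-0.7247, 1]]


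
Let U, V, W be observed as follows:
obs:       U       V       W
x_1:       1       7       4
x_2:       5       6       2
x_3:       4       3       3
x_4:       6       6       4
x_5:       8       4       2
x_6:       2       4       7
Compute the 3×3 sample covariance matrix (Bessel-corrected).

Step 1 — column means:
  mean(U) = (1 + 5 + 4 + 6 + 8 + 2) / 6 = 26/6 = 4.3333
  mean(V) = (7 + 6 + 3 + 6 + 4 + 4) / 6 = 30/6 = 5
  mean(W) = (4 + 2 + 3 + 4 + 2 + 7) / 6 = 22/6 = 3.6667

Step 2 — sample covariance S[i,j] = (1/(n-1)) · Σ_k (x_{k,i} - mean_i) · (x_{k,j} - mean_j), with n-1 = 5.
  S[U,U] = ((-3.3333)·(-3.3333) + (0.6667)·(0.6667) + (-0.3333)·(-0.3333) + (1.6667)·(1.6667) + (3.6667)·(3.6667) + (-2.3333)·(-2.3333)) / 5 = 33.3333/5 = 6.6667
  S[U,V] = ((-3.3333)·(2) + (0.6667)·(1) + (-0.3333)·(-2) + (1.6667)·(1) + (3.6667)·(-1) + (-2.3333)·(-1)) / 5 = -5/5 = -1
  S[U,W] = ((-3.3333)·(0.3333) + (0.6667)·(-1.6667) + (-0.3333)·(-0.6667) + (1.6667)·(0.3333) + (3.6667)·(-1.6667) + (-2.3333)·(3.3333)) / 5 = -15.3333/5 = -3.0667
  S[V,V] = ((2)·(2) + (1)·(1) + (-2)·(-2) + (1)·(1) + (-1)·(-1) + (-1)·(-1)) / 5 = 12/5 = 2.4
  S[V,W] = ((2)·(0.3333) + (1)·(-1.6667) + (-2)·(-0.6667) + (1)·(0.3333) + (-1)·(-1.6667) + (-1)·(3.3333)) / 5 = -1/5 = -0.2
  S[W,W] = ((0.3333)·(0.3333) + (-1.6667)·(-1.6667) + (-0.6667)·(-0.6667) + (0.3333)·(0.3333) + (-1.6667)·(-1.6667) + (3.3333)·(3.3333)) / 5 = 17.3333/5 = 3.4667

S is symmetric (S[j,i] = S[i,j]). Assembling:

S = [[6.6667, -1, -3.0667],
 [-1, 2.4, -0.2],
 [-3.0667, -0.2, 3.4667]]


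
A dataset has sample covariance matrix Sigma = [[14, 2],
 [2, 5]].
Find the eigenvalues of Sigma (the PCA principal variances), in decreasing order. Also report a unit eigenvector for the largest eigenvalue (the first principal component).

Step 1 — characteristic polynomial of 2×2 Sigma:
  det(Sigma - λI) = λ² - trace · λ + det = 0.
  trace = 14 + 5 = 19, det = 14·5 - (2)² = 66.
Step 2 — discriminant:
  Δ = trace² - 4·det = 361 - 264 = 97.
Step 3 — eigenvalues:
  λ = (trace ± √Δ)/2 = (19 ± 9.8489)/2,
  λ_1 = 14.4244,  λ_2 = 4.5756.

Step 4 — unit eigenvector for λ_1: solve (Sigma - λ_1 I)v = 0. First row:
  (14 - 14.4244)·v_x + (2)·v_y = 0, i.e. (-0.4244)·v_x + (2)·v_y = 0,
  so v ∝ (b, λ_1 - a) = (2, 0.4244) = u.
  ||u|| = √((2)² + (0.4244)²) = √(4.1801) ≈ 2.0445,
  v_1 = u/||u|| ≈ (0.9782, 0.2076) (||v_1|| = 1).

λ_1 = 14.4244,  λ_2 = 4.5756;  v_1 ≈ (0.9782, 0.2076)


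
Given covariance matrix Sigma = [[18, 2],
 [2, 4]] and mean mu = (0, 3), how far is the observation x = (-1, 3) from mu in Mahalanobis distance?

Step 1 — centre the observation: (x - mu) = (-1, 0).

Step 2 — invert Sigma. det(Sigma) = 18·4 - (2)² = 68.
  Sigma^{-1} = (1/det) · [[d, -b], [-b, a]] = [[0.0588, -0.0294],
 [-0.0294, 0.2647]].

Step 3 — form the quadratic (x - mu)^T · Sigma^{-1} · (x - mu):
  Sigma^{-1} · (x - mu) = (-0.0588, 0.0294).
  (x - mu)^T · [Sigma^{-1} · (x - mu)] = (-1)·(-0.0588) + (0)·(0.0294) = 0.0588.

Step 4 — take square root: d = √(0.0588) ≈ 0.2425.

d(x, mu) = √(0.0588) ≈ 0.2425


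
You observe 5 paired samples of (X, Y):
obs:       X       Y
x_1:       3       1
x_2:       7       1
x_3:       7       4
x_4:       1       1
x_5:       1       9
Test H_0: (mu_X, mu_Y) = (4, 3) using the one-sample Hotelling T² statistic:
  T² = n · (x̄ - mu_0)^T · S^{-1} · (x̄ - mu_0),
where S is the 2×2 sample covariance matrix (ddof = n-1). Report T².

Step 1 — sample mean vector:
  mean(X) = (3 + 7 + 7 + 1 + 1) / 5 = 19/5 = 3.8
  mean(Y) = (1 + 1 + 4 + 1 + 9) / 5 = 16/5 = 3.2
  x̄ = (3.8, 3.2),  deviation x̄ - mu_0 = (3.8, 3.2) - (4, 3) = (-0.2, 0.2).

Step 2 — sample covariance matrix, S[i,j] = (1/(n-1)) · Σ_k (x_{k,i} - mean_i) · (x_{k,j} - mean_j), divisor n-1 = 4:
  S[X,X] = ((-0.8)·(-0.8) + (3.2)·(3.2) + (3.2)·(3.2) + (-2.8)·(-2.8) + (-2.8)·(-2.8)) / 4 = 36.8/4 = 9.2
  S[X,Y] = ((-0.8)·(-2.2) + (3.2)·(-2.2) + (3.2)·(0.8) + (-2.8)·(-2.2) + (-2.8)·(5.8)) / 4 = -12.8/4 = -3.2
  S[Y,Y] = ((-2.2)·(-2.2) + (-2.2)·(-2.2) + (0.8)·(0.8) + (-2.2)·(-2.2) + (5.8)·(5.8)) / 4 = 48.8/4 = 12.2
  S = [[9.2, -3.2],
 [-3.2, 12.2]].

Step 3 — invert S. det(S) = 9.2·12.2 - (-3.2)² = 102.
  S^{-1} = (1/det) · [[d, -b], [-b, a]] = [[0.1196, 0.0314],
 [0.0314, 0.0902]].

Step 4 — quadratic form (x̄ - mu_0)^T · S^{-1} · (x̄ - mu_0):
  S^{-1} · (x̄ - mu_0) = (-0.0176, 0.0118),
  (x̄ - mu_0)^T · [...] = (-0.2)·(-0.0176) + (0.2)·(0.0118) = 0.0059.

Step 5 — scale by n: T² = 5 · 0.0059 = 0.0294.

T² ≈ 0.0294


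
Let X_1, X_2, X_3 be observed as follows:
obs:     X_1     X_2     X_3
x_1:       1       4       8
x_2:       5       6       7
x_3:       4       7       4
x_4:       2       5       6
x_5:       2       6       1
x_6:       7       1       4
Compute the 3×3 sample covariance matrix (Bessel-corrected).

Step 1 — column means:
  mean(X_1) = (1 + 5 + 4 + 2 + 2 + 7) / 6 = 21/6 = 3.5
  mean(X_2) = (4 + 6 + 7 + 5 + 6 + 1) / 6 = 29/6 = 4.8333
  mean(X_3) = (8 + 7 + 4 + 6 + 1 + 4) / 6 = 30/6 = 5

Step 2 — sample covariance S[i,j] = (1/(n-1)) · Σ_k (x_{k,i} - mean_i) · (x_{k,j} - mean_j), with n-1 = 5.
  S[X_1,X_1] = ((-2.5)·(-2.5) + (1.5)·(1.5) + (0.5)·(0.5) + (-1.5)·(-1.5) + (-1.5)·(-1.5) + (3.5)·(3.5)) / 5 = 25.5/5 = 5.1
  S[X_1,X_2] = ((-2.5)·(-0.8333) + (1.5)·(1.1667) + (0.5)·(2.1667) + (-1.5)·(0.1667) + (-1.5)·(1.1667) + (3.5)·(-3.8333)) / 5 = -10.5/5 = -2.1
  S[X_1,X_3] = ((-2.5)·(3) + (1.5)·(2) + (0.5)·(-1) + (-1.5)·(1) + (-1.5)·(-4) + (3.5)·(-1)) / 5 = -4/5 = -0.8
  S[X_2,X_2] = ((-0.8333)·(-0.8333) + (1.1667)·(1.1667) + (2.1667)·(2.1667) + (0.1667)·(0.1667) + (1.1667)·(1.1667) + (-3.8333)·(-3.8333)) / 5 = 22.8333/5 = 4.5667
  S[X_2,X_3] = ((-0.8333)·(3) + (1.1667)·(2) + (2.1667)·(-1) + (0.1667)·(1) + (1.1667)·(-4) + (-3.8333)·(-1)) / 5 = -3/5 = -0.6
  S[X_3,X_3] = ((3)·(3) + (2)·(2) + (-1)·(-1) + (1)·(1) + (-4)·(-4) + (-1)·(-1)) / 5 = 32/5 = 6.4

S is symmetric (S[j,i] = S[i,j]). Assembling:

S = [[5.1, -2.1, -0.8],
 [-2.1, 4.5667, -0.6],
 [-0.8, -0.6, 6.4]]


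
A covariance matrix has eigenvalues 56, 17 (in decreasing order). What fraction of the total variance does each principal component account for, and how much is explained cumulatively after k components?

Step 1 — total variance = trace(Sigma) = Σ λ_i = 56 + 17 = 73.

Step 2 — fraction explained by component i = λ_i / Σ λ:
  PC1: 56/73 = 0.7671
  PC2: 17/73 = 0.2329

Step 3 — cumulative fraction after k components = (λ_1 + ... + λ_k) / Σ λ:
  k = 1: 56/73 = 0.7671
  k = 2: (56 + 17)/73 = 73/73 = 1

Summary (fraction, with percent):

explained: PC1 0.7671 (76.71%), PC2 0.2329 (23.29%);  cumulative: 0.7671, 1


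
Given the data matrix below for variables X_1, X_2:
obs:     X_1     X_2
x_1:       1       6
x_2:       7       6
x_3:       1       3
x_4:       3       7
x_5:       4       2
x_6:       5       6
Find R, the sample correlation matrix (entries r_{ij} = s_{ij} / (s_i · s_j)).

Step 1 — column means:
  mean(X_1) = (1 + 7 + 1 + 3 + 4 + 5) / 6 = 21/6 = 3.5
  mean(X_2) = (6 + 6 + 3 + 7 + 2 + 6) / 6 = 30/6 = 5

Step 2 — sample variances and covariances s[i,j] = (1/(n-1)) · Σ_k (x_{k,i} - mean_i) · (x_{k,j} - mean_j), with n-1 = 5:
  s[X_1,X_1] = ((-2.5)·(-2.5) + (3.5)·(3.5) + (-2.5)·(-2.5) + (-0.5)·(-0.5) + (0.5)·(0.5) + (1.5)·(1.5)) / 5 = 27.5/5 = 5.5
  s[X_1,X_2] = ((-2.5)·(1) + (3.5)·(1) + (-2.5)·(-2) + (-0.5)·(2) + (0.5)·(-3) + (1.5)·(1)) / 5 = 5/5 = 1
  s[X_2,X_2] = ((1)·(1) + (1)·(1) + (-2)·(-2) + (2)·(2) + (-3)·(-3) + (1)·(1)) / 5 = 20/5 = 4
  Sample standard deviations s_i = √(s[i,i]):
  s(X_1) = √(5.5) = 2.3452
  s(X_2) = √(4) = 2

Step 3 — r_{ij} = s_{ij} / (s_i · s_j):
  r[X_1,X_1] = 1 (diagonal).
  r[X_1,X_2] = 1 / (2.3452 · 2) = 1 / 4.6904 = 0.2132
  r[X_2,X_2] = 1 (diagonal).

R is symmetric with unit diagonal. Assembling:

R = [[1, 0.2132],
 [0.2132, 1]]


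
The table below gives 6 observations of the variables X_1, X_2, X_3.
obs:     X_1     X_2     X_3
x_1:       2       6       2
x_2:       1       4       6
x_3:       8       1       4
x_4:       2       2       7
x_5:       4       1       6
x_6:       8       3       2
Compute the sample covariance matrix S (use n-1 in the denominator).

Step 1 — column means:
  mean(X_1) = (2 + 1 + 8 + 2 + 4 + 8) / 6 = 25/6 = 4.1667
  mean(X_2) = (6 + 4 + 1 + 2 + 1 + 3) / 6 = 17/6 = 2.8333
  mean(X_3) = (2 + 6 + 4 + 7 + 6 + 2) / 6 = 27/6 = 4.5

Step 2 — sample covariance S[i,j] = (1/(n-1)) · Σ_k (x_{k,i} - mean_i) · (x_{k,j} - mean_j), with n-1 = 5.
  S[X_1,X_1] = ((-2.1667)·(-2.1667) + (-3.1667)·(-3.1667) + (3.8333)·(3.8333) + (-2.1667)·(-2.1667) + (-0.1667)·(-0.1667) + (3.8333)·(3.8333)) / 5 = 48.8333/5 = 9.7667
  S[X_1,X_2] = ((-2.1667)·(3.1667) + (-3.1667)·(1.1667) + (3.8333)·(-1.8333) + (-2.1667)·(-0.8333) + (-0.1667)·(-1.8333) + (3.8333)·(0.1667)) / 5 = -14.8333/5 = -2.9667
  S[X_1,X_3] = ((-2.1667)·(-2.5) + (-3.1667)·(1.5) + (3.8333)·(-0.5) + (-2.1667)·(2.5) + (-0.1667)·(1.5) + (3.8333)·(-2.5)) / 5 = -16.5/5 = -3.3
  S[X_2,X_2] = ((3.1667)·(3.1667) + (1.1667)·(1.1667) + (-1.8333)·(-1.8333) + (-0.8333)·(-0.8333) + (-1.8333)·(-1.8333) + (0.1667)·(0.1667)) / 5 = 18.8333/5 = 3.7667
  S[X_2,X_3] = ((3.1667)·(-2.5) + (1.1667)·(1.5) + (-1.8333)·(-0.5) + (-0.8333)·(2.5) + (-1.8333)·(1.5) + (0.1667)·(-2.5)) / 5 = -10.5/5 = -2.1
  S[X_3,X_3] = ((-2.5)·(-2.5) + (1.5)·(1.5) + (-0.5)·(-0.5) + (2.5)·(2.5) + (1.5)·(1.5) + (-2.5)·(-2.5)) / 5 = 23.5/5 = 4.7

S is symmetric (S[j,i] = S[i,j]). Assembling:

S = [[9.7667, -2.9667, -3.3],
 [-2.9667, 3.7667, -2.1],
 [-3.3, -2.1, 4.7]]


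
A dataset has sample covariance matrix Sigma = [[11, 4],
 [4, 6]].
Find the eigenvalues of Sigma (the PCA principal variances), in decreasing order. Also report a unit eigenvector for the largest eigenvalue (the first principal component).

Step 1 — characteristic polynomial of 2×2 Sigma:
  det(Sigma - λI) = λ² - trace · λ + det = 0.
  trace = 11 + 6 = 17, det = 11·6 - (4)² = 50.
Step 2 — discriminant:
  Δ = trace² - 4·det = 289 - 200 = 89.
Step 3 — eigenvalues:
  λ = (trace ± √Δ)/2 = (17 ± 9.434)/2,
  λ_1 = 13.217,  λ_2 = 3.783.

Step 4 — unit eigenvector for λ_1: solve (Sigma - λ_1 I)v = 0. First row:
  (11 - 13.217)·v_x + (4)·v_y = 0, i.e. (-2.217)·v_x + (4)·v_y = 0,
  so v ∝ (b, λ_1 - a) = (4, 2.217) = u.
  ||u|| = √((4)² + (2.217)²) = √(20.915) ≈ 4.5733,
  v_1 = u/||u|| ≈ (0.8746, 0.4848) (||v_1|| = 1).

λ_1 = 13.217,  λ_2 = 3.783;  v_1 ≈ (0.8746, 0.4848)


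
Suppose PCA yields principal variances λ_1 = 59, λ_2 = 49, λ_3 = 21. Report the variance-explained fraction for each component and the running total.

Step 1 — total variance = trace(Sigma) = Σ λ_i = 59 + 49 + 21 = 129.

Step 2 — fraction explained by component i = λ_i / Σ λ:
  PC1: 59/129 = 0.4574
  PC2: 49/129 = 0.3798
  PC3: 21/129 = 0.1628

Step 3 — cumulative fraction after k components = (λ_1 + ... + λ_k) / Σ λ:
  k = 1: 59/129 = 0.4574
  k = 2: (59 + 49)/129 = 108/129 = 0.8372
  k = 3: (59 + 49 + 21)/129 = 129/129 = 1

Summary (fraction, with percent):

explained: PC1 0.4574 (45.74%), PC2 0.3798 (37.98%), PC3 0.1628 (16.28%);  cumulative: 0.4574, 0.8372, 1


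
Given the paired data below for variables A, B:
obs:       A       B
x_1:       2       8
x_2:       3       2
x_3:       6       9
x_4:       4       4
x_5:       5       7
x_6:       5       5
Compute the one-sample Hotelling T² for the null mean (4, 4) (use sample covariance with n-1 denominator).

Step 1 — sample mean vector:
  mean(A) = (2 + 3 + 6 + 4 + 5 + 5) / 6 = 25/6 = 4.1667
  mean(B) = (8 + 2 + 9 + 4 + 7 + 5) / 6 = 35/6 = 5.8333
  x̄ = (4.1667, 5.8333),  deviation x̄ - mu_0 = (4.1667, 5.8333) - (4, 4) = (0.1667, 1.8333).

Step 2 — sample covariance matrix, S[i,j] = (1/(n-1)) · Σ_k (x_{k,i} - mean_i) · (x_{k,j} - mean_j), divisor n-1 = 5:
  S[A,A] = ((-2.1667)·(-2.1667) + (-1.1667)·(-1.1667) + (1.8333)·(1.8333) + (-0.1667)·(-0.1667) + (0.8333)·(0.8333) + (0.8333)·(0.8333)) / 5 = 10.8333/5 = 2.1667
  S[A,B] = ((-2.1667)·(2.1667) + (-1.1667)·(-3.8333) + (1.8333)·(3.1667) + (-0.1667)·(-1.8333) + (0.8333)·(1.1667) + (0.8333)·(-0.8333)) / 5 = 6.1667/5 = 1.2333
  S[B,B] = ((2.1667)·(2.1667) + (-3.8333)·(-3.8333) + (3.1667)·(3.1667) + (-1.8333)·(-1.8333) + (1.1667)·(1.1667) + (-0.8333)·(-0.8333)) / 5 = 34.8333/5 = 6.9667
  S = [[2.1667, 1.2333],
 [1.2333, 6.9667]].

Step 3 — invert S. det(S) = 2.1667·6.9667 - (1.2333)² = 13.5733.
  S^{-1} = (1/det) · [[d, -b], [-b, a]] = [[0.5133, -0.0909],
 [-0.0909, 0.1596]].

Step 4 — quadratic form (x̄ - mu_0)^T · S^{-1} · (x̄ - mu_0):
  S^{-1} · (x̄ - mu_0) = (-0.081, 0.2775),
  (x̄ - mu_0)^T · [...] = (0.1667)·(-0.081) + (1.8333)·(0.2775) = 0.4953.

Step 5 — scale by n: T² = 6 · 0.4953 = 2.9715.

T² ≈ 2.9715


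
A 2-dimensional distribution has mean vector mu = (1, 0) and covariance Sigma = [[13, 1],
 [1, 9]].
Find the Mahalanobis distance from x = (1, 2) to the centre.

Step 1 — centre the observation: (x - mu) = (0, 2).

Step 2 — invert Sigma. det(Sigma) = 13·9 - (1)² = 116.
  Sigma^{-1} = (1/det) · [[d, -b], [-b, a]] = [[0.0776, -0.0086],
 [-0.0086, 0.1121]].

Step 3 — form the quadratic (x - mu)^T · Sigma^{-1} · (x - mu):
  Sigma^{-1} · (x - mu) = (-0.0172, 0.2241).
  (x - mu)^T · [Sigma^{-1} · (x - mu)] = (0)·(-0.0172) + (2)·(0.2241) = 0.4483.

Step 4 — take square root: d = √(0.4483) ≈ 0.6695.

d(x, mu) = √(0.4483) ≈ 0.6695


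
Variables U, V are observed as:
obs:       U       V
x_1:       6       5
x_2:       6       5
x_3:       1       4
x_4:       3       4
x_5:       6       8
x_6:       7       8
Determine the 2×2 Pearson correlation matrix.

Step 1 — column means:
  mean(U) = (6 + 6 + 1 + 3 + 6 + 7) / 6 = 29/6 = 4.8333
  mean(V) = (5 + 5 + 4 + 4 + 8 + 8) / 6 = 34/6 = 5.6667

Step 2 — sample variances and covariances s[i,j] = (1/(n-1)) · Σ_k (x_{k,i} - mean_i) · (x_{k,j} - mean_j), with n-1 = 5:
  s[U,U] = ((1.1667)·(1.1667) + (1.1667)·(1.1667) + (-3.8333)·(-3.8333) + (-1.8333)·(-1.8333) + (1.1667)·(1.1667) + (2.1667)·(2.1667)) / 5 = 26.8333/5 = 5.3667
  s[U,V] = ((1.1667)·(-0.6667) + (1.1667)·(-0.6667) + (-3.8333)·(-1.6667) + (-1.8333)·(-1.6667) + (1.1667)·(2.3333) + (2.1667)·(2.3333)) / 5 = 15.6667/5 = 3.1333
  s[V,V] = ((-0.6667)·(-0.6667) + (-0.6667)·(-0.6667) + (-1.6667)·(-1.6667) + (-1.6667)·(-1.6667) + (2.3333)·(2.3333) + (2.3333)·(2.3333)) / 5 = 17.3333/5 = 3.4667
  Sample standard deviations s_i = √(s[i,i]):
  s(U) = √(5.3667) = 2.3166
  s(V) = √(3.4667) = 1.8619

Step 3 — r_{ij} = s_{ij} / (s_i · s_j):
  r[U,U] = 1 (diagonal).
  r[U,V] = 3.1333 / (2.3166 · 1.8619) = 3.1333 / 4.3133 = 0.7264
  r[V,V] = 1 (diagonal).

R is symmetric with unit diagonal. Assembling:

R = [[1, 0.7264],
 [0.7264, 1]]


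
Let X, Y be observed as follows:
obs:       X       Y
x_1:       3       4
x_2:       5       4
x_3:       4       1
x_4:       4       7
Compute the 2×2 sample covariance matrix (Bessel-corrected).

Step 1 — column means:
  mean(X) = (3 + 5 + 4 + 4) / 4 = 16/4 = 4
  mean(Y) = (4 + 4 + 1 + 7) / 4 = 16/4 = 4

Step 2 — sample covariance S[i,j] = (1/(n-1)) · Σ_k (x_{k,i} - mean_i) · (x_{k,j} - mean_j), with n-1 = 3.
  S[X,X] = ((-1)·(-1) + (1)·(1) + (0)·(0) + (0)·(0)) / 3 = 2/3 = 0.6667
  S[X,Y] = ((-1)·(0) + (1)·(0) + (0)·(-3) + (0)·(3)) / 3 = 0/3 = 0
  S[Y,Y] = ((0)·(0) + (0)·(0) + (-3)·(-3) + (3)·(3)) / 3 = 18/3 = 6

S is symmetric (S[j,i] = S[i,j]). Assembling:

S = [[0.6667, 0],
 [0, 6]]


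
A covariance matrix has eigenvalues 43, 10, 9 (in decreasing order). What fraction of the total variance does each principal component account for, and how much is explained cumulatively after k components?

Step 1 — total variance = trace(Sigma) = Σ λ_i = 43 + 10 + 9 = 62.

Step 2 — fraction explained by component i = λ_i / Σ λ:
  PC1: 43/62 = 0.6935
  PC2: 10/62 = 0.1613
  PC3: 9/62 = 0.1452

Step 3 — cumulative fraction after k components = (λ_1 + ... + λ_k) / Σ λ:
  k = 1: 43/62 = 0.6935
  k = 2: (43 + 10)/62 = 53/62 = 0.8548
  k = 3: (43 + 10 + 9)/62 = 62/62 = 1

Summary (fraction, with percent):

explained: PC1 0.6935 (69.35%), PC2 0.1613 (16.13%), PC3 0.1452 (14.52%);  cumulative: 0.6935, 0.8548, 1


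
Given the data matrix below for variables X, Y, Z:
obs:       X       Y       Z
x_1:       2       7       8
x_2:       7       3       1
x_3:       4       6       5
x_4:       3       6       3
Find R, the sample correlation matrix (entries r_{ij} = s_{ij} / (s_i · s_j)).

Step 1 — column means:
  mean(X) = (2 + 7 + 4 + 3) / 4 = 16/4 = 4
  mean(Y) = (7 + 3 + 6 + 6) / 4 = 22/4 = 5.5
  mean(Z) = (8 + 1 + 5 + 3) / 4 = 17/4 = 4.25

Step 2 — sample variances and covariances s[i,j] = (1/(n-1)) · Σ_k (x_{k,i} - mean_i) · (x_{k,j} - mean_j), with n-1 = 3:
  s[X,X] = ((-2)·(-2) + (3)·(3) + (0)·(0) + (-1)·(-1)) / 3 = 14/3 = 4.6667
  s[X,Y] = ((-2)·(1.5) + (3)·(-2.5) + (0)·(0.5) + (-1)·(0.5)) / 3 = -11/3 = -3.6667
  s[X,Z] = ((-2)·(3.75) + (3)·(-3.25) + (0)·(0.75) + (-1)·(-1.25)) / 3 = -16/3 = -5.3333
  s[Y,Y] = ((1.5)·(1.5) + (-2.5)·(-2.5) + (0.5)·(0.5) + (0.5)·(0.5)) / 3 = 9/3 = 3
  s[Y,Z] = ((1.5)·(3.75) + (-2.5)·(-3.25) + (0.5)·(0.75) + (0.5)·(-1.25)) / 3 = 13.5/3 = 4.5
  s[Z,Z] = ((3.75)·(3.75) + (-3.25)·(-3.25) + (0.75)·(0.75) + (-1.25)·(-1.25)) / 3 = 26.75/3 = 8.9167
  Sample standard deviations s_i = √(s[i,i]):
  s(X) = √(4.6667) = 2.1602
  s(Y) = √(3) = 1.7321
  s(Z) = √(8.9167) = 2.9861

Step 3 — r_{ij} = s_{ij} / (s_i · s_j):
  r[X,X] = 1 (diagonal).
  r[X,Y] = -3.6667 / (2.1602 · 1.7321) = -3.6667 / 3.7417 = -0.98
  r[X,Z] = -5.3333 / (2.1602 · 2.9861) = -5.3333 / 6.4507 = -0.8268
  r[Y,Y] = 1 (diagonal).
  r[Y,Z] = 4.5 / (1.7321 · 2.9861) = 4.5 / 5.172 = 0.8701
  r[Z,Z] = 1 (diagonal).

R is symmetric with unit diagonal. Assembling:

R = [[1, -0.98, -0.8268],
 [-0.98, 1, 0.8701],
 [-0.8268, 0.8701, 1]]


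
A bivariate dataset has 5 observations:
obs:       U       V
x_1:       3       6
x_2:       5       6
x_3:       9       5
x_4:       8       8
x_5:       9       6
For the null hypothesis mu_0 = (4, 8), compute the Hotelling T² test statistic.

Step 1 — sample mean vector:
  mean(U) = (3 + 5 + 9 + 8 + 9) / 5 = 34/5 = 6.8
  mean(V) = (6 + 6 + 5 + 8 + 6) / 5 = 31/5 = 6.2
  x̄ = (6.8, 6.2),  deviation x̄ - mu_0 = (6.8, 6.2) - (4, 8) = (2.8, -1.8).

Step 2 — sample covariance matrix, S[i,j] = (1/(n-1)) · Σ_k (x_{k,i} - mean_i) · (x_{k,j} - mean_j), divisor n-1 = 4:
  S[U,U] = ((-3.8)·(-3.8) + (-1.8)·(-1.8) + (2.2)·(2.2) + (1.2)·(1.2) + (2.2)·(2.2)) / 4 = 28.8/4 = 7.2
  S[U,V] = ((-3.8)·(-0.2) + (-1.8)·(-0.2) + (2.2)·(-1.2) + (1.2)·(1.8) + (2.2)·(-0.2)) / 4 = 0.2/4 = 0.05
  S[V,V] = ((-0.2)·(-0.2) + (-0.2)·(-0.2) + (-1.2)·(-1.2) + (1.8)·(1.8) + (-0.2)·(-0.2)) / 4 = 4.8/4 = 1.2
  S = [[7.2, 0.05],
 [0.05, 1.2]].

Step 3 — invert S. det(S) = 7.2·1.2 - (0.05)² = 8.6375.
  S^{-1} = (1/det) · [[d, -b], [-b, a]] = [[0.1389, -0.0058],
 [-0.0058, 0.8336]].

Step 4 — quadratic form (x̄ - mu_0)^T · S^{-1} · (x̄ - mu_0):
  S^{-1} · (x̄ - mu_0) = (0.3994, -1.5166),
  (x̄ - mu_0)^T · [...] = (2.8)·(0.3994) + (-1.8)·(-1.5166) = 3.8483.

Step 5 — scale by n: T² = 5 · 3.8483 = 19.2417.

T² ≈ 19.2417


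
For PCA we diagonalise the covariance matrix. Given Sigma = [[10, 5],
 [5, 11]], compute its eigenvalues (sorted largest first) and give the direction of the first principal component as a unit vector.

Step 1 — characteristic polynomial of 2×2 Sigma:
  det(Sigma - λI) = λ² - trace · λ + det = 0.
  trace = 10 + 11 = 21, det = 10·11 - (5)² = 85.
Step 2 — discriminant:
  Δ = trace² - 4·det = 441 - 340 = 101.
Step 3 — eigenvalues:
  λ = (trace ± √Δ)/2 = (21 ± 10.0499)/2,
  λ_1 = 15.5249,  λ_2 = 5.4751.

Step 4 — unit eigenvector for λ_1: solve (Sigma - λ_1 I)v = 0. First row:
  (10 - 15.5249)·v_x + (5)·v_y = 0, i.e. (-5.5249)·v_x + (5)·v_y = 0,
  so v ∝ (b, λ_1 - a) = (5, 5.5249) = u.
  ||u|| = √((5)² + (5.5249)²) = √(55.5249) ≈ 7.4515,
  v_1 = u/||u|| ≈ (0.671, 0.7415) (||v_1|| = 1).

λ_1 = 15.5249,  λ_2 = 5.4751;  v_1 ≈ (0.671, 0.7415)


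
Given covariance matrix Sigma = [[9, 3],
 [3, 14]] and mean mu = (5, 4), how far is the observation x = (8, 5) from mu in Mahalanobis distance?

Step 1 — centre the observation: (x - mu) = (3, 1).

Step 2 — invert Sigma. det(Sigma) = 9·14 - (3)² = 117.
  Sigma^{-1} = (1/det) · [[d, -b], [-b, a]] = [[0.1197, -0.0256],
 [-0.0256, 0.0769]].

Step 3 — form the quadratic (x - mu)^T · Sigma^{-1} · (x - mu):
  Sigma^{-1} · (x - mu) = (0.3333, 0).
  (x - mu)^T · [Sigma^{-1} · (x - mu)] = (3)·(0.3333) + (1)·(0) = 1.

Step 4 — take square root: d = √(1) ≈ 1.

d(x, mu) = √(1) ≈ 1


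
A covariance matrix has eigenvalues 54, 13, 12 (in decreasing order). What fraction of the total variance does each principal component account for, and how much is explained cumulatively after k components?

Step 1 — total variance = trace(Sigma) = Σ λ_i = 54 + 13 + 12 = 79.

Step 2 — fraction explained by component i = λ_i / Σ λ:
  PC1: 54/79 = 0.6835
  PC2: 13/79 = 0.1646
  PC3: 12/79 = 0.1519

Step 3 — cumulative fraction after k components = (λ_1 + ... + λ_k) / Σ λ:
  k = 1: 54/79 = 0.6835
  k = 2: (54 + 13)/79 = 67/79 = 0.8481
  k = 3: (54 + 13 + 12)/79 = 79/79 = 1

Summary (fraction, with percent):

explained: PC1 0.6835 (68.35%), PC2 0.1646 (16.46%), PC3 0.1519 (15.19%);  cumulative: 0.6835, 0.8481, 1
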